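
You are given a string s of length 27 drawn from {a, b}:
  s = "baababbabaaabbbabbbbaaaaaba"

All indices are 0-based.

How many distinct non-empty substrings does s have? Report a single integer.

306

rank | idx | suffix
   0 |  26 | a
   1 |  20 | aaaaaba
   2 |  21 | aaaaba
   3 |  22 | aaaba
   4 |   9 | aaabbbabbbbaaaaaba
   5 |  23 | aaba
   6 |   1 | aababbabaaabbbabbbbaaaaaba
   7 |  10 | aabbbabbbbaaaaaba
   8 |  24 | aba
   9 |   7 | abaaabbbabbbbaaaaaba
  10 |   2 | ababbabaaabbbabbbbaaaaaba
  11 |   4 | abbabaaabbbabbbbaaaaaba
  12 |  11 | abbbabbbbaaaaaba
  13 |  15 | abbbbaaaaaba
  14 |  25 | ba
  15 |  19 | baaaaaba
  16 |   8 | baaabbbabbbbaaaaaba
  17 |   0 | baababbabaaabbbabbbbaaaaaba
  18 |   6 | babaaabbbabbbbaaaaaba
  19 |   3 | babbabaaabbbabbbbaaaaaba
  20 |  14 | babbbbaaaaaba
  21 |  18 | bbaaaaaba
  22 |   5 | bbabaaabbbabbbbaaaaaba
  23 |  13 | bbabbbbaaaaaba
  24 |  17 | bbbaaaaaba
  25 |  12 | bbbabbbbaaaaaba
  26 |  16 | bbbbaaaaaba

SA = [26, 20, 21, 22, 9, 23, 1, 10, 24, 7, 2, 4, 11, 15, 25, 19, 8, 0, 6, 3, 14, 18, 5, 13, 17, 12, 16]
i: (SA[i-1],SA[i]) lcp shared
  1: (26,20) 1 'a'
  2: (20,21) 4 'aaaa'
  3: (21,22) 3 'aaa'
  4: (22,9) 4 'aaab'
  5: (9,23) 2 'aa'
  6: (23,1) 4 'aaba'
  7: (1,10) 3 'aab'
  8: (10,24) 1 'a'
  9: (24,7) 3 'aba'
  10: (7,2) 3 'aba'
  11: (2,4) 2 'ab'
  12: (4,11) 3 'abb'
  13: (11,15) 4 'abbb'
  14: (15,25) 0 ''
  15: (25,19) 2 'ba'
  16: (19,8) 4 'baaa'
  17: (8,0) 3 'baa'
  18: (0,6) 2 'ba'
  19: (6,3) 3 'bab'
  20: (3,14) 4 'babb'
  21: (14,18) 1 'b'
  22: (18,5) 3 'bba'
  23: (5,13) 4 'bbab'
  24: (13,17) 2 'bb'
  25: (17,12) 4 'bbba'
  26: (12,16) 3 'bbb'

n(n+1)/2 = 27·28/2 = 378
Σ LCP = 0 + 1 + 4 + 3 + 4 + 2 + 4 + 3 + 1 + 3 + 3 + 2 + 3 + 4 + 0 + 2 + 4 + 3 + 2 + 3 + 4 + 1 + 3 + 4 + 2 + 4 + 3 = 72
distinct = 378 − 72 = 306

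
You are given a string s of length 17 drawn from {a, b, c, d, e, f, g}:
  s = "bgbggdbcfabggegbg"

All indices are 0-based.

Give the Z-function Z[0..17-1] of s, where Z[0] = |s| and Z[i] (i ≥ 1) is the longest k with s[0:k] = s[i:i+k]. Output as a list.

Z[0]=17
i=1: fresh scan; Z[1]=0
i=2: fresh scan; Z[2]=2 grow→box=[2,4)
i=3: min(r-i=1, Z[1]=0)=0; Z[3]=0
i=4: fresh scan; Z[4]=0
i=5: fresh scan; Z[5]=0
i=6: fresh scan; Z[6]=1 grow→box=[6,7)
i=7: fresh scan; Z[7]=0
i=8: fresh scan; Z[8]=0
i=9: fresh scan; Z[9]=0
i=10: fresh scan; Z[10]=2 grow→box=[10,12)
i=11: min(r-i=1, Z[1]=0)=0; Z[11]=0
i=12: fresh scan; Z[12]=0
i=13: fresh scan; Z[13]=0
i=14: fresh scan; Z[14]=0
i=15: fresh scan; Z[15]=2 grow→box=[15,17)
i=16: min(r-i=1, Z[1]=0)=0; Z[16]=0

[17, 0, 2, 0, 0, 0, 1, 0, 0, 0, 2, 0, 0, 0, 0, 2, 0]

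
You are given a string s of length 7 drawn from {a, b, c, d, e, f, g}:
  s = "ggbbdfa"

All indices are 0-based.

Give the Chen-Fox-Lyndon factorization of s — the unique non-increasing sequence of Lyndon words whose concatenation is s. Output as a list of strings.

emit factor 1: 'g' (i=0, period=1)
emit factor 2: 'g' (i=1, period=1)
emit factor 3: 'bbdf' (i=2, period=4)
emit factor 4: 'a' (i=6, period=1)

["g", "g", "bbdf", "a"]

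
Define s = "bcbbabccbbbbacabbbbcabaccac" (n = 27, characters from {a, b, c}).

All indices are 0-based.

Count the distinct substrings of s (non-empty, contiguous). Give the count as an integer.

328

sorted suffixes:
  #0 SA[0]=20  'abaccac'
  #1 SA[1]=14  'abbbbcabaccac'
  #2 SA[2]=4  'abccbbbbacabbbbcabaccac'
  #3 SA[3]=25  'ac'
  #4 SA[4]=12  'acabbbbcabaccac'
  #5 SA[5]=22  'accac'
  #6 SA[6]=3  'babccbbbbacabbbbcabaccac'
  #7 SA[7]=11  'bacabbbbcabaccac'
  #8 SA[8]=21  'baccac'
  #9 SA[9]=2  'bbabccbbbbacabbbbcabaccac'
  #10 SA[10]=10  'bbacabbbbcabaccac'
  #11 SA[11]=9  'bbbacabbbbcabaccac'
  #12 SA[12]=8  'bbbbacabbbbcabaccac'
  #13 SA[13]=15  'bbbbcabaccac'
  #14 SA[14]=16  'bbbcabaccac'
  #15 SA[15]=17  'bbcabaccac'
  #16 SA[16]=18  'bcabaccac'
  #17 SA[17]=0  'bcbbabccbbbbacabbbbcabaccac'
  #18 SA[18]=5  'bccbbbbacabbbbcabaccac'
  #19 SA[19]=26  'c'
  #20 SA[20]=19  'cabaccac'
  #21 SA[21]=13  'cabbbbcabaccac'
  #22 SA[22]=24  'cac'
  #23 SA[23]=1  'cbbabccbbbbacabbbbcabaccac'
  #24 SA[24]=7  'cbbbbacabbbbcabaccac'
  #25 SA[25]=23  'ccac'
  #26 SA[26]=6  'ccbbbbacabbbbcabaccac'

SA = [20, 14, 4, 25, 12, 22, 3, 11, 21, 2, 10, 9, 8, 15, 16, 17, 18, 0, 5, 26, 19, 13, 24, 1, 7, 23, 6]
[i] adj suffixes → lcp
  [1] 20/14 → 2 ('ab')
  [2] 14/4 → 2 ('ab')
  [3] 4/25 → 1 ('a')
  [4] 25/12 → 2 ('ac')
  [5] 12/22 → 2 ('ac')
  [6] 22/3 → 0 ('')
  [7] 3/11 → 2 ('ba')
  [8] 11/21 → 3 ('bac')
  [9] 21/2 → 1 ('b')
  [10] 2/10 → 3 ('bba')
  [11] 10/9 → 2 ('bb')
  [12] 9/8 → 3 ('bbb')
  [13] 8/15 → 4 ('bbbb')
  [14] 15/16 → 3 ('bbb')
  [15] 16/17 → 2 ('bb')
  [16] 17/18 → 1 ('b')
  [17] 18/0 → 2 ('bc')
  [18] 0/5 → 2 ('bc')
  [19] 5/26 → 0 ('')
  [20] 26/19 → 1 ('c')
  [21] 19/13 → 3 ('cab')
  [22] 13/24 → 2 ('ca')
  [23] 24/1 → 1 ('c')
  [24] 1/7 → 3 ('cbb')
  [25] 7/23 → 1 ('c')
  [26] 23/6 → 2 ('cc')

n(n+1)/2 = 27·28/2 = 378
Σ LCP = 0 + 2 + 2 + 1 + 2 + 2 + 0 + 2 + 3 + 1 + 3 + 2 + 3 + 4 + 3 + 2 + 1 + 2 + 2 + 0 + 1 + 3 + 2 + 1 + 3 + 1 + 2 = 50
distinct = 378 − 50 = 328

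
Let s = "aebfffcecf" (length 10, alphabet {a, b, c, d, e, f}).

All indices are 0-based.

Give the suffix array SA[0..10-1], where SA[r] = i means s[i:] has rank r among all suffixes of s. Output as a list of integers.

[0, 2, 6, 8, 1, 7, 9, 5, 4, 3]

rank | idx | suffix
   0 |   0 | aebfffcecf
   1 |   2 | bfffcecf
   2 |   6 | cecf
   3 |   8 | cf
   4 |   1 | ebfffcecf
   5 |   7 | ecf
   6 |   9 | f
   7 |   5 | fcecf
   8 |   4 | ffcecf
   9 |   3 | fffcecf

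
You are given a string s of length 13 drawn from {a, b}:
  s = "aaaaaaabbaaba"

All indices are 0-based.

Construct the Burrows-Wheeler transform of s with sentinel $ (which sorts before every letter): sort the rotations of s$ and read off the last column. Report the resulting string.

rank  rotation        last
    0  $aaaaaaabbaaba  a
    1  a$aaaaaaabbaab  b
    2  aaaaaaabbaaba$  $
    3  aaaaaabbaaba$a  a
    4  aaaaabbaaba$aa  a
    5  aaaabbaaba$aaa  a
    6  aaabbaaba$aaaa  a
    7  aaba$aaaaaaabb  b
    8  aabbaaba$aaaaa  a
    9  aba$aaaaaaabba  a
   10  abbaaba$aaaaaa  a
   11  ba$aaaaaaabbaa  a
   12  baaba$aaaaaaab  b
   13  bbaaba$aaaaaaa  a

ab$aaaabaaaaba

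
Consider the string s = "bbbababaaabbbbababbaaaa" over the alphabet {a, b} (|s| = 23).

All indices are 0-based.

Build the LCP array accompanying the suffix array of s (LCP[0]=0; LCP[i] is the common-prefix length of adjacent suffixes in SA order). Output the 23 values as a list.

rank | idx | suffix
   0 |  22 | a
   1 |  21 | aa
   2 |  20 | aaa
   3 |  19 | aaaa
   4 |   7 | aaabbbbababbaaaa
   5 |   8 | aabbbbababbaaaa
   6 |   5 | abaaabbbbababbaaaa
   7 |   3 | ababaaabbbbababbaaaa
   8 |  14 | ababbaaaa
   9 |  16 | abbaaaa
  10 |   9 | abbbbababbaaaa
  11 |  18 | baaaa
  12 |   6 | baaabbbbababbaaaa
  13 |   4 | babaaabbbbababbaaaa
  14 |   2 | bababaaabbbbababbaaaa
  15 |  13 | bababbaaaa
  16 |  15 | babbaaaa
  17 |  17 | bbaaaa
  18 |   1 | bbababaaabbbbababbaaaa
  19 |  12 | bbababbaaaa
  20 |   0 | bbbababaaabbbbababbaaaa
  21 |  11 | bbbababbaaaa
  22 |  10 | bbbbababbaaaa

SA = [22, 21, 20, 19, 7, 8, 5, 3, 14, 16, 9, 18, 6, 4, 2, 13, 15, 17, 1, 12, 0, 11, 10]
rank  pair      lcp
   1  s[22:],s[21:]  1  'a'
   2  s[21:],s[20:]  2  'aa'
   3  s[20:],s[19:]  3  'aaa'
   4  s[19:],s[7:]  3  'aaa'
   5  s[7:],s[8:]  2  'aa'
   6  s[8:],s[5:]  1  'a'
   7  s[5:],s[3:]  3  'aba'
   8  s[3:],s[14:]  4  'abab'
   9  s[14:],s[16:]  2  'ab'
  10  s[16:],s[9:]  3  'abb'
  11  s[9:],s[18:]  0  ''
  12  s[18:],s[6:]  4  'baaa'
  13  s[6:],s[4:]  2  'ba'
  14  s[4:],s[2:]  4  'baba'
  15  s[2:],s[13:]  5  'babab'
  16  s[13:],s[15:]  3  'bab'
  17  s[15:],s[17:]  1  'b'
  18  s[17:],s[1:]  3  'bba'
  19  s[1:],s[12:]  6  'bbabab'
  20  s[12:],s[0:]  2  'bb'
  21  s[0:],s[11:]  7  'bbbabab'
  22  s[11:],s[10:]  3  'bbb'

[0, 1, 2, 3, 3, 2, 1, 3, 4, 2, 3, 0, 4, 2, 4, 5, 3, 1, 3, 6, 2, 7, 3]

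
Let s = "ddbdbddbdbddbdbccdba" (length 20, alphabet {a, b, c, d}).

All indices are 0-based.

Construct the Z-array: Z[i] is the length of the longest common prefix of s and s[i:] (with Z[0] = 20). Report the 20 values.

Z[0]=20
i=1: i≥r, start 0; Z[1]=1 scan→box=[1,2)
i=2: i≥r, start 0; Z[2]=0
i=3: i≥r, start 0; Z[3]=1 scan→box=[3,4)
i=4: i≥r, start 0; Z[4]=0
i=5: i≥r, start 0; Z[5]=10 scan→box=[5,15)
i=6: min(r-i=9, Z[1]=1)=1; Z[6]=1
i=7: min(r-i=8, Z[2]=0)=0; Z[7]=0
i=8: min(r-i=7, Z[3]=1)=1; Z[8]=1
i=9: min(r-i=6, Z[4]=0)=0; Z[9]=0
i=10: min(r-i=5, Z[5]=10)=5; Z[10]=5
i=11: min(r-i=4, Z[6]=1)=1; Z[11]=1
i=12: min(r-i=3, Z[7]=0)=0; Z[12]=0
i=13: min(r-i=2, Z[8]=1)=1; Z[13]=1
i=14: min(r-i=1, Z[9]=0)=0; Z[14]=0
i=15: i≥r, start 0; Z[15]=0
i=16: i≥r, start 0; Z[16]=0
i=17: i≥r, start 0; Z[17]=1 scan→box=[17,18)
i=18: i≥r, start 0; Z[18]=0
i=19: i≥r, start 0; Z[19]=0

[20, 1, 0, 1, 0, 10, 1, 0, 1, 0, 5, 1, 0, 1, 0, 0, 0, 1, 0, 0]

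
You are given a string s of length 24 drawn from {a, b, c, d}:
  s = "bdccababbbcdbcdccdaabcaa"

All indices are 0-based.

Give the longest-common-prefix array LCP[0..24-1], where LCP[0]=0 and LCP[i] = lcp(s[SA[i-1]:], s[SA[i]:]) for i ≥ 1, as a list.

[0, 1, 2, 1, 2, 2, 0, 1, 2, 1, 2, 3, 1, 0, 2, 1, 2, 1, 2, 2, 0, 1, 1, 3]

sorted suffixes:
  #0 SA[0]=23  'a'
  #1 SA[1]=22  'aa'
  #2 SA[2]=18  'aabcaa'
  #3 SA[3]=4  'ababbbcdbcdccdaabcaa'
  #4 SA[4]=6  'abbbcdbcdccdaabcaa'
  #5 SA[5]=19  'abcaa'
  #6 SA[6]=5  'babbbcdbcdccdaabcaa'
  #7 SA[7]=7  'bbbcdbcdccdaabcaa'
  #8 SA[8]=8  'bbcdbcdccdaabcaa'
  #9 SA[9]=20  'bcaa'
  #10 SA[10]=9  'bcdbcdccdaabcaa'
  #11 SA[11]=12  'bcdccdaabcaa'
  #12 SA[12]=0  'bdccababbbcdbcdccdaabcaa'
  #13 SA[13]=21  'caa'
  #14 SA[14]=3  'cababbbcdbcdccdaabcaa'
  #15 SA[15]=2  'ccababbbcdbcdccdaabcaa'
  #16 SA[16]=15  'ccdaabcaa'
  #17 SA[17]=16  'cdaabcaa'
  #18 SA[18]=10  'cdbcdccdaabcaa'
  #19 SA[19]=13  'cdccdaabcaa'
  #20 SA[20]=17  'daabcaa'
  #21 SA[21]=11  'dbcdccdaabcaa'
  #22 SA[22]=1  'dccababbbcdbcdccdaabcaa'
  #23 SA[23]=14  'dccdaabcaa'

SA = [23, 22, 18, 4, 6, 19, 5, 7, 8, 20, 9, 12, 0, 21, 3, 2, 15, 16, 10, 13, 17, 11, 1, 14]
i: (SA[i-1],SA[i]) lcp shared
  1: (23,22) 1 'a'
  2: (22,18) 2 'aa'
  3: (18,4) 1 'a'
  4: (4,6) 2 'ab'
  5: (6,19) 2 'ab'
  6: (19,5) 0 ''
  7: (5,7) 1 'b'
  8: (7,8) 2 'bb'
  9: (8,20) 1 'b'
  10: (20,9) 2 'bc'
  11: (9,12) 3 'bcd'
  12: (12,0) 1 'b'
  13: (0,21) 0 ''
  14: (21,3) 2 'ca'
  15: (3,2) 1 'c'
  16: (2,15) 2 'cc'
  17: (15,16) 1 'c'
  18: (16,10) 2 'cd'
  19: (10,13) 2 'cd'
  20: (13,17) 0 ''
  21: (17,11) 1 'd'
  22: (11,1) 1 'd'
  23: (1,14) 3 'dcc'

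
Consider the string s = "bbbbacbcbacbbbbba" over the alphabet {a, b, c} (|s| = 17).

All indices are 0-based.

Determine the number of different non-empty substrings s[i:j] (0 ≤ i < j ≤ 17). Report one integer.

sorted suffixes:
  #0 SA[0]=16  'a'
  #1 SA[1]=9  'acbbbbba'
  #2 SA[2]=4  'acbcbacbbbbba'
  #3 SA[3]=15  'ba'
  #4 SA[4]=8  'bacbbbbba'
  #5 SA[5]=3  'bacbcbacbbbbba'
  #6 SA[6]=14  'bba'
  #7 SA[7]=2  'bbacbcbacbbbbba'
  #8 SA[8]=13  'bbba'
  #9 SA[9]=1  'bbbacbcbacbbbbba'
  #10 SA[10]=12  'bbbba'
  #11 SA[11]=0  'bbbbacbcbacbbbbba'
  #12 SA[12]=11  'bbbbba'
  #13 SA[13]=6  'bcbacbbbbba'
  #14 SA[14]=7  'cbacbbbbba'
  #15 SA[15]=10  'cbbbbba'
  #16 SA[16]=5  'cbcbacbbbbba'

SA = [16, 9, 4, 15, 8, 3, 14, 2, 13, 1, 12, 0, 11, 6, 7, 10, 5]
[i] adj suffixes → lcp
  [1] 16/9 → 1 ('a')
  [2] 9/4 → 3 ('acb')
  [3] 4/15 → 0 ('')
  [4] 15/8 → 2 ('ba')
  [5] 8/3 → 4 ('bacb')
  [6] 3/14 → 1 ('b')
  [7] 14/2 → 3 ('bba')
  [8] 2/13 → 2 ('bb')
  [9] 13/1 → 4 ('bbba')
  [10] 1/12 → 3 ('bbb')
  [11] 12/0 → 5 ('bbbba')
  [12] 0/11 → 4 ('bbbb')
  [13] 11/6 → 1 ('b')
  [14] 6/7 → 0 ('')
  [15] 7/10 → 2 ('cb')
  [16] 10/5 → 2 ('cb')

n(n+1)/2 = 17·18/2 = 153
Σ LCP = 0 + 1 + 3 + 0 + 2 + 4 + 1 + 3 + 2 + 4 + 3 + 5 + 4 + 1 + 0 + 2 + 2 = 37
distinct = 153 − 37 = 116

116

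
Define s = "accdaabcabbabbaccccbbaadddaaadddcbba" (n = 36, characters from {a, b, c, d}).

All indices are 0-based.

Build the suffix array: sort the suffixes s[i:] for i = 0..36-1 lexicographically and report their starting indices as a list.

rank→(start, suffix):
  0 → (35, 'a')
  1 → (26, 'aaadddcbba')
  2 → (4, 'aabcabbabbaccccbbaadddaaadddcbba')
  3 → (21, 'aadddaaadddcbba')
  4 → (27, 'aadddcbba')
  5 → (8, 'abbabbaccccbbaadddaaadddcbba')
  6 → (11, 'abbaccccbbaadddaaadddcbba')
  7 → (5, 'abcabbabbaccccbbaadddaaadddcbba')
  8 → (14, 'accccbbaadddaaadddcbba')
  9 → (0, 'accdaabcabbabbaccccbbaadddaaadddcbba')
  10 → (22, 'adddaaadddcbba')
  11 → (28, 'adddcbba')
  12 → (34, 'ba')
  13 → (20, 'baadddaaadddcbba')
  14 → (10, 'babbaccccbbaadddaaadddcbba')
  15 → (13, 'baccccbbaadddaaadddcbba')
  16 → (33, 'bba')
  17 → (19, 'bbaadddaaadddcbba')
  18 → (9, 'bbabbaccccbbaadddaaadddcbba')
  19 → (12, 'bbaccccbbaadddaaadddcbba')
  20 → (6, 'bcabbabbaccccbbaadddaaadddcbba')
  21 → (7, 'cabbabbaccccbbaadddaaadddcbba')
  22 → (32, 'cbba')
  23 → (18, 'cbbaadddaaadddcbba')
  24 → (17, 'ccbbaadddaaadddcbba')
  25 → (16, 'cccbbaadddaaadddcbba')
  26 → (15, 'ccccbbaadddaaadddcbba')
  27 → (1, 'ccdaabcabbabbaccccbbaadddaaadddcbba')
  28 → (2, 'cdaabcabbabbaccccbbaadddaaadddcbba')
  29 → (25, 'daaadddcbba')
  30 → (3, 'daabcabbabbaccccbbaadddaaadddcbba')
  31 → (31, 'dcbba')
  32 → (24, 'ddaaadddcbba')
  33 → (30, 'ddcbba')
  34 → (23, 'dddaaadddcbba')
  35 → (29, 'dddcbba')

[35, 26, 4, 21, 27, 8, 11, 5, 14, 0, 22, 28, 34, 20, 10, 13, 33, 19, 9, 12, 6, 7, 32, 18, 17, 16, 15, 1, 2, 25, 3, 31, 24, 30, 23, 29]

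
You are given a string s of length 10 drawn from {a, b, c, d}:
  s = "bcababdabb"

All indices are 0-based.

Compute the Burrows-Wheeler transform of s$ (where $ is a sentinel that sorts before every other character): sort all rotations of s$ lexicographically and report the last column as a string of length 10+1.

rank  rotation     last
    0  $bcababdabb  b
    1  ababdabb$bc  c
    2  abb$bcababd  d
    3  abdabb$bcab  b
    4  b$bcababdab  b
    5  babdabb$bca  a
    6  bb$bcababda  a
    7  bcababdabb$  $
    8  bdabb$bcaba  a
    9  cababdabb$b  b
   10  dabb$bcabab  b

bcdbbaa$abb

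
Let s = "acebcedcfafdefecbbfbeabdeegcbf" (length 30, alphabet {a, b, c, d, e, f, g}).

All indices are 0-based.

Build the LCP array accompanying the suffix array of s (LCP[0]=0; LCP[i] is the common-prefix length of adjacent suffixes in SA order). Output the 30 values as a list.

[0, 1, 1, 0, 1, 1, 1, 1, 2, 0, 2, 1, 2, 1, 0, 1, 2, 0, 1, 1, 1, 1, 1, 1, 0, 1, 1, 1, 1, 0]

rank→(start, suffix):
  0 → (21, 'abdeegcbf')
  1 → (0, 'acebcedcfafdefecbbfbeabdeegcbf')
  2 → (9, 'afdefecbbfbeabdeegcbf')
  3 → (16, 'bbfbeabdeegcbf')
  4 → (3, 'bcedcfafdefecbbfbeabdeegcbf')
  5 → (22, 'bdeegcbf')
  6 → (19, 'beabdeegcbf')
  7 → (28, 'bf')
  8 → (17, 'bfbeabdeegcbf')
  9 → (15, 'cbbfbeabdeegcbf')
  10 → (27, 'cbf')
  11 → (1, 'cebcedcfafdefecbbfbeabdeegcbf')
  12 → (4, 'cedcfafdefecbbfbeabdeegcbf')
  13 → (7, 'cfafdefecbbfbeabdeegcbf')
  14 → (6, 'dcfafdefecbbfbeabdeegcbf')
  15 → (23, 'deegcbf')
  16 → (11, 'defecbbfbeabdeegcbf')
  17 → (20, 'eabdeegcbf')
  18 → (2, 'ebcedcfafdefecbbfbeabdeegcbf')
  19 → (14, 'ecbbfbeabdeegcbf')
  20 → (5, 'edcfafdefecbbfbeabdeegcbf')
  21 → (24, 'eegcbf')
  22 → (12, 'efecbbfbeabdeegcbf')
  23 → (25, 'egcbf')
  24 → (29, 'f')
  25 → (8, 'fafdefecbbfbeabdeegcbf')
  26 → (18, 'fbeabdeegcbf')
  27 → (10, 'fdefecbbfbeabdeegcbf')
  28 → (13, 'fecbbfbeabdeegcbf')
  29 → (26, 'gcbf')

SA = [21, 0, 9, 16, 3, 22, 19, 28, 17, 15, 27, 1, 4, 7, 6, 23, 11, 20, 2, 14, 5, 24, 12, 25, 29, 8, 18, 10, 13, 26]
[i] adj suffixes → lcp
  [1] 21/0 → 1 ('a')
  [2] 0/9 → 1 ('a')
  [3] 9/16 → 0 ('')
  [4] 16/3 → 1 ('b')
  [5] 3/22 → 1 ('b')
  [6] 22/19 → 1 ('b')
  [7] 19/28 → 1 ('b')
  [8] 28/17 → 2 ('bf')
  [9] 17/15 → 0 ('')
  [10] 15/27 → 2 ('cb')
  [11] 27/1 → 1 ('c')
  [12] 1/4 → 2 ('ce')
  [13] 4/7 → 1 ('c')
  [14] 7/6 → 0 ('')
  [15] 6/23 → 1 ('d')
  [16] 23/11 → 2 ('de')
  [17] 11/20 → 0 ('')
  [18] 20/2 → 1 ('e')
  [19] 2/14 → 1 ('e')
  [20] 14/5 → 1 ('e')
  [21] 5/24 → 1 ('e')
  [22] 24/12 → 1 ('e')
  [23] 12/25 → 1 ('e')
  [24] 25/29 → 0 ('')
  [25] 29/8 → 1 ('f')
  [26] 8/18 → 1 ('f')
  [27] 18/10 → 1 ('f')
  [28] 10/13 → 1 ('f')
  [29] 13/26 → 0 ('')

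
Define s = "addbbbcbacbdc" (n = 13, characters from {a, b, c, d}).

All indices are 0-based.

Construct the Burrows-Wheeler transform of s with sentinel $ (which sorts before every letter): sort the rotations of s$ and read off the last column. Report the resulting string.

rank  rotation        last
    0  $addbbbcbacbdc  c
    1  acbdc$addbbbcb  b
    2  addbbbcbacbdc$  $
    3  bacbdc$addbbbc  c
    4  bbbcbacbdc$add  d
    5  bbcbacbdc$addb  b
    6  bcbacbdc$addbb  b
    7  bdc$addbbbcbac  c
    8  c$addbbbcbacbd  d
    9  cbacbdc$addbbb  b
   10  cbdc$addbbbcba  a
   11  dbbbcbacbdc$ad  d
   12  dc$addbbbcbacb  b
   13  ddbbbcbacbdc$a  a

cb$cdbbcdbadba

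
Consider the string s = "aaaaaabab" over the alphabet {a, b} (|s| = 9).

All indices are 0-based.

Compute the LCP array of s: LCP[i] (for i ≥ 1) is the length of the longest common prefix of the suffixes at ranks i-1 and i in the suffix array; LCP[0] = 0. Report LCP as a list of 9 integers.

rank→(start, suffix):
  0 → (0, 'aaaaaabab')
  1 → (1, 'aaaaabab')
  2 → (2, 'aaaabab')
  3 → (3, 'aaabab')
  4 → (4, 'aabab')
  5 → (7, 'ab')
  6 → (5, 'abab')
  7 → (8, 'b')
  8 → (6, 'bab')

SA = [0, 1, 2, 3, 4, 7, 5, 8, 6]
[i] adj suffixes → lcp
  [1] 0/1 → 5 ('aaaaa')
  [2] 1/2 → 4 ('aaaa')
  [3] 2/3 → 3 ('aaa')
  [4] 3/4 → 2 ('aa')
  [5] 4/7 → 1 ('a')
  [6] 7/5 → 2 ('ab')
  [7] 5/8 → 0 ('')
  [8] 8/6 → 1 ('b')

[0, 5, 4, 3, 2, 1, 2, 0, 1]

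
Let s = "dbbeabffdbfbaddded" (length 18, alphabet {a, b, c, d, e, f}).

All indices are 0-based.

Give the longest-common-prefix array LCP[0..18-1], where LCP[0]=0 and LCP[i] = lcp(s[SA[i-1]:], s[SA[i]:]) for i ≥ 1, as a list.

rank→(start, suffix):
  0 → (4, 'abffdbfbaddded')
  1 → (12, 'addded')
  2 → (11, 'baddded')
  3 → (1, 'bbeabffdbfbaddded')
  4 → (2, 'beabffdbfbaddded')
  5 → (9, 'bfbaddded')
  6 → (5, 'bffdbfbaddded')
  7 → (17, 'd')
  8 → (0, 'dbbeabffdbfbaddded')
  9 → (8, 'dbfbaddded')
  10 → (13, 'ddded')
  11 → (14, 'dded')
  12 → (15, 'ded')
  13 → (3, 'eabffdbfbaddded')
  14 → (16, 'ed')
  15 → (10, 'fbaddded')
  16 → (7, 'fdbfbaddded')
  17 → (6, 'ffdbfbaddded')

SA = [4, 12, 11, 1, 2, 9, 5, 17, 0, 8, 13, 14, 15, 3, 16, 10, 7, 6]
i: (SA[i-1],SA[i]) lcp shared
  1: (4,12) 1 'a'
  2: (12,11) 0 ''
  3: (11,1) 1 'b'
  4: (1,2) 1 'b'
  5: (2,9) 1 'b'
  6: (9,5) 2 'bf'
  7: (5,17) 0 ''
  8: (17,0) 1 'd'
  9: (0,8) 2 'db'
  10: (8,13) 1 'd'
  11: (13,14) 2 'dd'
  12: (14,15) 1 'd'
  13: (15,3) 0 ''
  14: (3,16) 1 'e'
  15: (16,10) 0 ''
  16: (10,7) 1 'f'
  17: (7,6) 1 'f'

[0, 1, 0, 1, 1, 1, 2, 0, 1, 2, 1, 2, 1, 0, 1, 0, 1, 1]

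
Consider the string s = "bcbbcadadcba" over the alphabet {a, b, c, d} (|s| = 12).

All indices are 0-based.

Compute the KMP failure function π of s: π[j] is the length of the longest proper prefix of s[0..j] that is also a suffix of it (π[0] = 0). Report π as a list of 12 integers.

π[0] = 0
j=1 s[j]='c': π[1]=0 (border '')
j=2 s[j]='b': π[2]=1 (border 'b')
j=3 s[j]='b': k: 1→0; π[3]=1 (border 'b')
j=4 s[j]='c': π[4]=2 (border 'bc')
j=5 s[j]='a': k: 2→0; π[5]=0 (border '')
j=6 s[j]='d': π[6]=0 (border '')
j=7 s[j]='a': π[7]=0 (border '')
j=8 s[j]='d': π[8]=0 (border '')
j=9 s[j]='c': π[9]=0 (border '')
j=10 s[j]='b': π[10]=1 (border 'b')
j=11 s[j]='a': k: 1→0; π[11]=0 (border '')

[0, 0, 1, 1, 2, 0, 0, 0, 0, 0, 1, 0]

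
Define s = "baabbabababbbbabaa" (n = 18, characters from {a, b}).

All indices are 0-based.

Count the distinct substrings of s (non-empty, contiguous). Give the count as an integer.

127

sorted suffixes:
  #0 SA[0]=17  'a'
  #1 SA[1]=16  'aa'
  #2 SA[2]=1  'aabbabababbbbabaa'
  #3 SA[3]=14  'abaa'
  #4 SA[4]=5  'abababbbbabaa'
  #5 SA[5]=7  'ababbbbabaa'
  #6 SA[6]=2  'abbabababbbbabaa'
  #7 SA[7]=9  'abbbbabaa'
  #8 SA[8]=15  'baa'
  #9 SA[9]=0  'baabbabababbbbabaa'
  #10 SA[10]=13  'babaa'
  #11 SA[11]=4  'babababbbbabaa'
  #12 SA[12]=6  'bababbbbabaa'
  #13 SA[13]=8  'babbbbabaa'
  #14 SA[14]=12  'bbabaa'
  #15 SA[15]=3  'bbabababbbbabaa'
  #16 SA[16]=11  'bbbabaa'
  #17 SA[17]=10  'bbbbabaa'

SA = [17, 16, 1, 14, 5, 7, 2, 9, 15, 0, 13, 4, 6, 8, 12, 3, 11, 10]
[i] adj suffixes → lcp
  [1] 17/16 → 1 ('a')
  [2] 16/1 → 2 ('aa')
  [3] 1/14 → 1 ('a')
  [4] 14/5 → 3 ('aba')
  [5] 5/7 → 4 ('abab')
  [6] 7/2 → 2 ('ab')
  [7] 2/9 → 3 ('abb')
  [8] 9/15 → 0 ('')
  [9] 15/0 → 3 ('baa')
  [10] 0/13 → 2 ('ba')
  [11] 13/4 → 4 ('baba')
  [12] 4/6 → 5 ('babab')
  [13] 6/8 → 3 ('bab')
  [14] 8/12 → 1 ('b')
  [15] 12/3 → 5 ('bbaba')
  [16] 3/11 → 2 ('bb')
  [17] 11/10 → 3 ('bbb')

n(n+1)/2 = 18·19/2 = 171
Σ LCP = 0 + 1 + 2 + 1 + 3 + 4 + 2 + 3 + 0 + 3 + 2 + 4 + 5 + 3 + 1 + 5 + 2 + 3 = 44
distinct = 171 − 44 = 127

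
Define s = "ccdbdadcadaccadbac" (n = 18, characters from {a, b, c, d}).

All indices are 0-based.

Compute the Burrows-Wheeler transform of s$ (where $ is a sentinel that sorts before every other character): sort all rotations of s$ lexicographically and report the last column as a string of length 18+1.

rank  rotation             last
    0  $ccdbdadcadaccadbac  c
    1  ac$ccdbdadcadaccadb  b
    2  accadbac$ccdbdadcad  d
    3  adaccadbac$ccdbdadc  c
    4  adbac$ccdbdadcadacc  c
    5  adcadaccadbac$ccdbd  d
    6  bac$ccdbdadcadaccad  d
    7  bdadcadaccadbac$ccd  d
    8  c$ccdbdadcadaccadba  a
    9  cadaccadbac$ccdbdad  d
   10  cadbac$ccdbdadcadac  c
   11  ccadbac$ccdbdadcada  a
   12  ccdbdadcadaccadbac$  $
   13  cdbdadcadaccadbac$c  c
   14  daccadbac$ccdbdadca  a
   15  dadcadaccadbac$ccdb  b
   16  dbac$ccdbdadcadacca  a
   17  dbdadcadaccadbac$cc  c
   18  dcadaccadbac$ccdbda  a

cbdccdddadca$cabaca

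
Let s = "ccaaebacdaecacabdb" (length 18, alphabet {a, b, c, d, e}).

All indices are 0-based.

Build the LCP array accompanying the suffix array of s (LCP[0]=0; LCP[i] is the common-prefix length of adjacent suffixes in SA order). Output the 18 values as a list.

[0, 1, 1, 2, 1, 2, 0, 1, 1, 0, 2, 2, 1, 1, 0, 1, 0, 1]

rank→(start, suffix):
  0 → (2, 'aaebacdaecacabdb')
  1 → (14, 'abdb')
  2 → (12, 'acabdb')
  3 → (6, 'acdaecacabdb')
  4 → (3, 'aebacdaecacabdb')
  5 → (9, 'aecacabdb')
  6 → (17, 'b')
  7 → (5, 'bacdaecacabdb')
  8 → (15, 'bdb')
  9 → (1, 'caaebacdaecacabdb')
  10 → (13, 'cabdb')
  11 → (11, 'cacabdb')
  12 → (0, 'ccaaebacdaecacabdb')
  13 → (7, 'cdaecacabdb')
  14 → (8, 'daecacabdb')
  15 → (16, 'db')
  16 → (4, 'ebacdaecacabdb')
  17 → (10, 'ecacabdb')

SA = [2, 14, 12, 6, 3, 9, 17, 5, 15, 1, 13, 11, 0, 7, 8, 16, 4, 10]
[i] adj suffixes → lcp
  [1] 2/14 → 1 ('a')
  [2] 14/12 → 1 ('a')
  [3] 12/6 → 2 ('ac')
  [4] 6/3 → 1 ('a')
  [5] 3/9 → 2 ('ae')
  [6] 9/17 → 0 ('')
  [7] 17/5 → 1 ('b')
  [8] 5/15 → 1 ('b')
  [9] 15/1 → 0 ('')
  [10] 1/13 → 2 ('ca')
  [11] 13/11 → 2 ('ca')
  [12] 11/0 → 1 ('c')
  [13] 0/7 → 1 ('c')
  [14] 7/8 → 0 ('')
  [15] 8/16 → 1 ('d')
  [16] 16/4 → 0 ('')
  [17] 4/10 → 1 ('e')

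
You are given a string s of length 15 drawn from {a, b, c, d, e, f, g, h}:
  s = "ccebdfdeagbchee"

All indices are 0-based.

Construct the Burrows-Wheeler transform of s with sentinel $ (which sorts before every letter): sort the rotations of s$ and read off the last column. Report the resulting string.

rank  rotation          last
    0  $ccebdfdeagbchee  e
    1  agbchee$ccebdfde  e
    2  bchee$ccebdfdeag  g
    3  bdfdeagbchee$cce  e
    4  ccebdfdeagbchee$  $
    5  cebdfdeagbchee$c  c
    6  chee$ccebdfdeagb  b
    7  deagbchee$ccebdf  f
    8  dfdeagbchee$cceb  b
    9  e$ccebdfdeagbche  e
   10  eagbchee$ccebdfd  d
   11  ebdfdeagbchee$cc  c
   12  ee$ccebdfdeagbch  h
   13  fdeagbchee$ccebd  d
   14  gbchee$ccebdfdea  a
   15  hee$ccebdfdeagbc  c

eege$cbfbedchdac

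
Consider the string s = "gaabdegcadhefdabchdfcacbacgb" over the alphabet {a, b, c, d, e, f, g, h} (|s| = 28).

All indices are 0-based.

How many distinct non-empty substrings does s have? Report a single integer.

rank→(start, suffix):
  0 → (1, 'aabdegcadhefdabchdfcacbacgb')
  1 → (14, 'abchdfcacbacgb')
  2 → (2, 'abdegcadhefdabchdfcacbacgb')
  3 → (21, 'acbacgb')
  4 → (24, 'acgb')
  5 → (8, 'adhefdabchdfcacbacgb')
  6 → (27, 'b')
  7 → (23, 'bacgb')
  8 → (15, 'bchdfcacbacgb')
  9 → (3, 'bdegcadhefdabchdfcacbacgb')
  10 → (20, 'cacbacgb')
  11 → (7, 'cadhefdabchdfcacbacgb')
  12 → (22, 'cbacgb')
  13 → (25, 'cgb')
  14 → (16, 'chdfcacbacgb')
  15 → (13, 'dabchdfcacbacgb')
  16 → (4, 'degcadhefdabchdfcacbacgb')
  17 → (18, 'dfcacbacgb')
  18 → (9, 'dhefdabchdfcacbacgb')
  19 → (11, 'efdabchdfcacbacgb')
  20 → (5, 'egcadhefdabchdfcacbacgb')
  21 → (19, 'fcacbacgb')
  22 → (12, 'fdabchdfcacbacgb')
  23 → (0, 'gaabdegcadhefdabchdfcacbacgb')
  24 → (26, 'gb')
  25 → (6, 'gcadhefdabchdfcacbacgb')
  26 → (17, 'hdfcacbacgb')
  27 → (10, 'hefdabchdfcacbacgb')

SA = [1, 14, 2, 21, 24, 8, 27, 23, 15, 3, 20, 7, 22, 25, 16, 13, 4, 18, 9, 11, 5, 19, 12, 0, 26, 6, 17, 10]
rank  pair      lcp
   1  s[1:],s[14:]  1  'a'
   2  s[14:],s[2:]  2  'ab'
   3  s[2:],s[21:]  1  'a'
   4  s[21:],s[24:]  2  'ac'
   5  s[24:],s[8:]  1  'a'
   6  s[8:],s[27:]  0  ''
   7  s[27:],s[23:]  1  'b'
   8  s[23:],s[15:]  1  'b'
   9  s[15:],s[3:]  1  'b'
  10  s[3:],s[20:]  0  ''
  11  s[20:],s[7:]  2  'ca'
  12  s[7:],s[22:]  1  'c'
  13  s[22:],s[25:]  1  'c'
  14  s[25:],s[16:]  1  'c'
  15  s[16:],s[13:]  0  ''
  16  s[13:],s[4:]  1  'd'
  17  s[4:],s[18:]  1  'd'
  18  s[18:],s[9:]  1  'd'
  19  s[9:],s[11:]  0  ''
  20  s[11:],s[5:]  1  'e'
  21  s[5:],s[19:]  0  ''
  22  s[19:],s[12:]  1  'f'
  23  s[12:],s[0:]  0  ''
  24  s[0:],s[26:]  1  'g'
  25  s[26:],s[6:]  1  'g'
  26  s[6:],s[17:]  0  ''
  27  s[17:],s[10:]  1  'h'

n(n+1)/2 = 28·29/2 = 406
Σ LCP = 0 + 1 + 2 + 1 + 2 + 1 + 0 + 1 + 1 + 1 + 0 + 2 + 1 + 1 + 1 + 0 + 1 + 1 + 1 + 0 + 1 + 0 + 1 + 0 + 1 + 1 + 0 + 1 = 23
distinct = 406 − 23 = 383

383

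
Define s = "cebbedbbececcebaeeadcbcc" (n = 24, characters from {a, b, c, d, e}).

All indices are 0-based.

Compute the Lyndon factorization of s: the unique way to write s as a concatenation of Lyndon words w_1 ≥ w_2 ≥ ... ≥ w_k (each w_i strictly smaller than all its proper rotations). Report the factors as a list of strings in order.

emit factor 1: 'ce' (i=0, period=2)
emit factor 2: 'bbed' (i=2, period=4)
emit factor 3: 'bbececce' (i=6, period=8)
emit factor 4: 'b' (i=14, period=1)
emit factor 5: 'aee' (i=15, period=3)
emit factor 6: 'adcbcc' (i=18, period=6)

["ce", "bbed", "bbececce", "b", "aee", "adcbcc"]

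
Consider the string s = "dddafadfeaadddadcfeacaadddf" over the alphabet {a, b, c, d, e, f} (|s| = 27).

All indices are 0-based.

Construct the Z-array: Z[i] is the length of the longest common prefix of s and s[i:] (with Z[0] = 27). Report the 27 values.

Z[0]=27
i=1: i≥r, start 0; Z[1]=2 grow→box=[1,3)
i=2: min(r-i=1, Z[1]=2)=1; Z[2]=1
i=3: i≥r, start 0; Z[3]=0
i=4: i≥r, start 0; Z[4]=0
i=5: i≥r, start 0; Z[5]=0
i=6: i≥r, start 0; Z[6]=1 grow→box=[6,7)
i=7: i≥r, start 0; Z[7]=0
i=8: i≥r, start 0; Z[8]=0
i=9: i≥r, start 0; Z[9]=0
i=10: i≥r, start 0; Z[10]=0
i=11: i≥r, start 0; Z[11]=4 grow→box=[11,15)
i=12: min(r-i=3, Z[1]=2)=2; Z[12]=2
i=13: min(r-i=2, Z[2]=1)=1; Z[13]=1
i=14: min(r-i=1, Z[3]=0)=0; Z[14]=0
i=15: i≥r, start 0; Z[15]=1 grow→box=[15,16)
i=16: i≥r, start 0; Z[16]=0
i=17: i≥r, start 0; Z[17]=0
i=18: i≥r, start 0; Z[18]=0
i=19: i≥r, start 0; Z[19]=0
i=20: i≥r, start 0; Z[20]=0
i=21: i≥r, start 0; Z[21]=0
i=22: i≥r, start 0; Z[22]=0
i=23: i≥r, start 0; Z[23]=3 grow→box=[23,26)
i=24: min(r-i=2, Z[1]=2)=2; Z[24]=2
i=25: min(r-i=1, Z[2]=1)=1; Z[25]=1
i=26: i≥r, start 0; Z[26]=0

[27, 2, 1, 0, 0, 0, 1, 0, 0, 0, 0, 4, 2, 1, 0, 1, 0, 0, 0, 0, 0, 0, 0, 3, 2, 1, 0]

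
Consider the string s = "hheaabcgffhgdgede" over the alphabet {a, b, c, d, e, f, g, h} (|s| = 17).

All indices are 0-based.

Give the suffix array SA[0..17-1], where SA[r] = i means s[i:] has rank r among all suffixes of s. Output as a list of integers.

[3, 4, 5, 6, 15, 12, 16, 2, 14, 8, 9, 11, 13, 7, 1, 10, 0]

sorted suffixes:
  #0 SA[0]=3  'aabcgffhgdgede'
  #1 SA[1]=4  'abcgffhgdgede'
  #2 SA[2]=5  'bcgffhgdgede'
  #3 SA[3]=6  'cgffhgdgede'
  #4 SA[4]=15  'de'
  #5 SA[5]=12  'dgede'
  #6 SA[6]=16  'e'
  #7 SA[7]=2  'eaabcgffhgdgede'
  #8 SA[8]=14  'ede'
  #9 SA[9]=8  'ffhgdgede'
  #10 SA[10]=9  'fhgdgede'
  #11 SA[11]=11  'gdgede'
  #12 SA[12]=13  'gede'
  #13 SA[13]=7  'gffhgdgede'
  #14 SA[14]=1  'heaabcgffhgdgede'
  #15 SA[15]=10  'hgdgede'
  #16 SA[16]=0  'hheaabcgffhgdgede'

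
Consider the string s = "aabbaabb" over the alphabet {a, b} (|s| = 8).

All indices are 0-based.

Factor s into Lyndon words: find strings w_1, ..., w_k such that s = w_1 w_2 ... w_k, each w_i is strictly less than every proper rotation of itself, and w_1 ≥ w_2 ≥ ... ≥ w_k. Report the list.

emit factor 1: 'aabb' (i=0, period=4)
emit factor 2: 'aabb' (i=4, period=4)

["aabb", "aabb"]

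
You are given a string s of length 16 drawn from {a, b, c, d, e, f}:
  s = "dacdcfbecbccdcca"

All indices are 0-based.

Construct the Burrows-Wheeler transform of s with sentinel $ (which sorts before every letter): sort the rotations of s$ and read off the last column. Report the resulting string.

rank  rotation           last
    0  $dacdcfbecbccdcca  a
    1  a$dacdcfbecbccdcc  c
    2  acdcfbecbccdcca$d  d
    3  bccdcca$dacdcfbec  c
    4  becbccdcca$dacdcf  f
    5  ca$dacdcfbecbccdc  c
    6  cbccdcca$dacdcfbe  e
    7  cca$dacdcfbecbccd  d
    8  ccdcca$dacdcfbecb  b
    9  cdcca$dacdcfbecbc  c
   10  cdcfbecbccdcca$da  a
   11  cfbecbccdcca$dacd  d
   12  dacdcfbecbccdcca$  $
   13  dcca$dacdcfbecbcc  c
   14  dcfbecbccdcca$dac  c
   15  ecbccdcca$dacdcfb  b
   16  fbecbccdcca$dacdc  c

acdcfcedbcad$ccbc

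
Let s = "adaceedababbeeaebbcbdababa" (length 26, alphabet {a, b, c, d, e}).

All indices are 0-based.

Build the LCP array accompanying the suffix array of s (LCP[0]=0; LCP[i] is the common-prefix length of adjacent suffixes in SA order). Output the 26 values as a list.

[0, 1, 3, 4, 2, 1, 1, 1, 0, 2, 3, 1, 2, 1, 1, 1, 0, 1, 0, 5, 2, 0, 1, 1, 1, 2]

rank | idx | suffix
   0 |  25 | a
   1 |  23 | aba
   2 |  21 | ababa
   3 |   7 | ababbeeaebbcbdababa
   4 |   9 | abbeeaebbcbdababa
   5 |   2 | aceedababbeeaebbcbdababa
   6 |   0 | adaceedababbeeaebbcbdababa
   7 |  14 | aebbcbdababa
   8 |  24 | ba
   9 |  22 | baba
  10 |   8 | babbeeaebbcbdababa
  11 |  16 | bbcbdababa
  12 |  10 | bbeeaebbcbdababa
  13 |  17 | bcbdababa
  14 |  19 | bdababa
  15 |  11 | beeaebbcbdababa
  16 |  18 | cbdababa
  17 |   3 | ceedababbeeaebbcbdababa
  18 |  20 | dababa
  19 |   6 | dababbeeaebbcbdababa
  20 |   1 | daceedababbeeaebbcbdababa
  21 |  13 | eaebbcbdababa
  22 |  15 | ebbcbdababa
  23 |   5 | edababbeeaebbcbdababa
  24 |  12 | eeaebbcbdababa
  25 |   4 | eedababbeeaebbcbdababa

SA = [25, 23, 21, 7, 9, 2, 0, 14, 24, 22, 8, 16, 10, 17, 19, 11, 18, 3, 20, 6, 1, 13, 15, 5, 12, 4]
rank  pair      lcp
   1  s[25:],s[23:]  1  'a'
   2  s[23:],s[21:]  3  'aba'
   3  s[21:],s[7:]  4  'abab'
   4  s[7:],s[9:]  2  'ab'
   5  s[9:],s[2:]  1  'a'
   6  s[2:],s[0:]  1  'a'
   7  s[0:],s[14:]  1  'a'
   8  s[14:],s[24:]  0  ''
   9  s[24:],s[22:]  2  'ba'
  10  s[22:],s[8:]  3  'bab'
  11  s[8:],s[16:]  1  'b'
  12  s[16:],s[10:]  2  'bb'
  13  s[10:],s[17:]  1  'b'
  14  s[17:],s[19:]  1  'b'
  15  s[19:],s[11:]  1  'b'
  16  s[11:],s[18:]  0  ''
  17  s[18:],s[3:]  1  'c'
  18  s[3:],s[20:]  0  ''
  19  s[20:],s[6:]  5  'dabab'
  20  s[6:],s[1:]  2  'da'
  21  s[1:],s[13:]  0  ''
  22  s[13:],s[15:]  1  'e'
  23  s[15:],s[5:]  1  'e'
  24  s[5:],s[12:]  1  'e'
  25  s[12:],s[4:]  2  'ee'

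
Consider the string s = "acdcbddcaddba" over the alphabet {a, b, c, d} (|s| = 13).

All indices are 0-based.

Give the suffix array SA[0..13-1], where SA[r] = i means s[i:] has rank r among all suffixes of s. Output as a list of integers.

[12, 0, 8, 11, 4, 7, 3, 1, 10, 6, 2, 9, 5]

rank | idx | suffix
   0 |  12 | a
   1 |   0 | acdcbddcaddba
   2 |   8 | addba
   3 |  11 | ba
   4 |   4 | bddcaddba
   5 |   7 | caddba
   6 |   3 | cbddcaddba
   7 |   1 | cdcbddcaddba
   8 |  10 | dba
   9 |   6 | dcaddba
  10 |   2 | dcbddcaddba
  11 |   9 | ddba
  12 |   5 | ddcaddba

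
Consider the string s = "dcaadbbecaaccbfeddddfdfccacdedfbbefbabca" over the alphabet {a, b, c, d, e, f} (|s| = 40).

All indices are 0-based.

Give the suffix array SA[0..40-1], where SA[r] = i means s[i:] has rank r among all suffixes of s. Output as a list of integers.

[39, 9, 2, 36, 10, 25, 3, 35, 5, 31, 37, 6, 32, 13, 38, 8, 1, 24, 12, 23, 11, 26, 4, 0, 16, 17, 18, 27, 29, 21, 19, 7, 15, 28, 33, 34, 30, 22, 20, 14]

rank | idx | suffix
   0 |  39 | a
   1 |   9 | aaccbfeddddfdfccacdedfbbefbabca
   2 |   2 | aadbbecaaccbfeddddfdfccacdedfbbefbabca
   3 |  36 | abca
   4 |  10 | accbfeddddfdfccacdedfbbefbabca
   5 |  25 | acdedfbbefbabca
   6 |   3 | adbbecaaccbfeddddfdfccacdedfbbefbabca
   7 |  35 | babca
   8 |   5 | bbecaaccbfeddddfdfccacdedfbbefbabca
   9 |  31 | bbefbabca
  10 |  37 | bca
  11 |   6 | becaaccbfeddddfdfccacdedfbbefbabca
  12 |  32 | befbabca
  13 |  13 | bfeddddfdfccacdedfbbefbabca
  14 |  38 | ca
  15 |   8 | caaccbfeddddfdfccacdedfbbefbabca
  16 |   1 | caadbbecaaccbfeddddfdfccacdedfbbefbabca
  17 |  24 | cacdedfbbefbabca
  18 |  12 | cbfeddddfdfccacdedfbbefbabca
  19 |  23 | ccacdedfbbefbabca
  20 |  11 | ccbfeddddfdfccacdedfbbefbabca
  21 |  26 | cdedfbbefbabca
  22 |   4 | dbbecaaccbfeddddfdfccacdedfbbefbabca
  23 |   0 | dcaadbbecaaccbfeddddfdfccacdedfbbefbabca
  24 |  16 | ddddfdfccacdedfbbefbabca
  25 |  17 | dddfdfccacdedfbbefbabca
  26 |  18 | ddfdfccacdedfbbefbabca
  27 |  27 | dedfbbefbabca
  28 |  29 | dfbbefbabca
  29 |  21 | dfccacdedfbbefbabca
  30 |  19 | dfdfccacdedfbbefbabca
  31 |   7 | ecaaccbfeddddfdfccacdedfbbefbabca
  32 |  15 | eddddfdfccacdedfbbefbabca
  33 |  28 | edfbbefbabca
  34 |  33 | efbabca
  35 |  34 | fbabca
  36 |  30 | fbbefbabca
  37 |  22 | fccacdedfbbefbabca
  38 |  20 | fdfccacdedfbbefbabca
  39 |  14 | feddddfdfccacdedfbbefbabca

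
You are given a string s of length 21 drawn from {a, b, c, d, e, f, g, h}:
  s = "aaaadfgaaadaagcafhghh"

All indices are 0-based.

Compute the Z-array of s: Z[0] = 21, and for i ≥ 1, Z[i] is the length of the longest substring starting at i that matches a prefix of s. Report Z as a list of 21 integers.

Z[0]=21
i=1: outside box; Z[1]=3 extend→box=[1,4)
i=2: min(r-i=2, Z[1]=3)=2; Z[2]=2
i=3: min(r-i=1, Z[2]=2)=1; Z[3]=1
i=4: outside box; Z[4]=0
i=5: outside box; Z[5]=0
i=6: outside box; Z[6]=0
i=7: outside box; Z[7]=3 extend→box=[7,10)
i=8: min(r-i=2, Z[1]=3)=2; Z[8]=2
i=9: min(r-i=1, Z[2]=2)=1; Z[9]=1
i=10: outside box; Z[10]=0
i=11: outside box; Z[11]=2 extend→box=[11,13)
i=12: min(r-i=1, Z[1]=3)=1; Z[12]=1
i=13: outside box; Z[13]=0
i=14: outside box; Z[14]=0
i=15: outside box; Z[15]=1 extend→box=[15,16)
i=16: outside box; Z[16]=0
i=17: outside box; Z[17]=0
i=18: outside box; Z[18]=0
i=19: outside box; Z[19]=0
i=20: outside box; Z[20]=0

[21, 3, 2, 1, 0, 0, 0, 3, 2, 1, 0, 2, 1, 0, 0, 1, 0, 0, 0, 0, 0]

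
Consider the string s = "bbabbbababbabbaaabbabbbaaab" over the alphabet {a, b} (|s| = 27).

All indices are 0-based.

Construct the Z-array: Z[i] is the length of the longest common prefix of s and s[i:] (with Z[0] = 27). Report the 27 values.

[27, 1, 0, 2, 4, 1, 0, 1, 0, 5, 1, 0, 3, 1, 0, 0, 0, 7, 1, 0, 2, 3, 1, 0, 0, 0, 1]

Z[0]=27
i=1: i≥r, start 0; Z[1]=1 scan→box=[1,2)
i=2: i≥r, start 0; Z[2]=0
i=3: i≥r, start 0; Z[3]=2 scan→box=[3,5)
i=4: min(r-i=1, Z[1]=1)=1; Z[4]=4 scan→box=[4,8)
i=5: min(r-i=3, Z[1]=1)=1; Z[5]=1
i=6: min(r-i=2, Z[2]=0)=0; Z[6]=0
i=7: min(r-i=1, Z[3]=2)=1; Z[7]=1
i=8: i≥r, start 0; Z[8]=0
i=9: i≥r, start 0; Z[9]=5 scan→box=[9,14)
i=10: min(r-i=4, Z[1]=1)=1; Z[10]=1
i=11: min(r-i=3, Z[2]=0)=0; Z[11]=0
i=12: min(r-i=2, Z[3]=2)=2; Z[12]=3 scan→box=[12,15)
i=13: min(r-i=2, Z[1]=1)=1; Z[13]=1
i=14: min(r-i=1, Z[2]=0)=0; Z[14]=0
i=15: i≥r, start 0; Z[15]=0
i=16: i≥r, start 0; Z[16]=0
i=17: i≥r, start 0; Z[17]=7 scan→box=[17,24)
i=18: min(r-i=6, Z[1]=1)=1; Z[18]=1
i=19: min(r-i=5, Z[2]=0)=0; Z[19]=0
i=20: min(r-i=4, Z[3]=2)=2; Z[20]=2
i=21: min(r-i=3, Z[4]=4)=3; Z[21]=3
i=22: min(r-i=2, Z[5]=1)=1; Z[22]=1
i=23: min(r-i=1, Z[6]=0)=0; Z[23]=0
i=24: i≥r, start 0; Z[24]=0
i=25: i≥r, start 0; Z[25]=0
i=26: i≥r, start 0; Z[26]=1 scan→box=[26,27)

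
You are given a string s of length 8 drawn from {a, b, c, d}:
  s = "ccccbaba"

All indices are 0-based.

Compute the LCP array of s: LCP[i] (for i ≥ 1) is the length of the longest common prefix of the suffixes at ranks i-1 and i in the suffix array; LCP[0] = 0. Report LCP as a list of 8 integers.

[0, 1, 0, 2, 0, 1, 2, 3]

rank→(start, suffix):
  0 → (7, 'a')
  1 → (5, 'aba')
  2 → (6, 'ba')
  3 → (4, 'baba')
  4 → (3, 'cbaba')
  5 → (2, 'ccbaba')
  6 → (1, 'cccbaba')
  7 → (0, 'ccccbaba')

SA = [7, 5, 6, 4, 3, 2, 1, 0]
[i] adj suffixes → lcp
  [1] 7/5 → 1 ('a')
  [2] 5/6 → 0 ('')
  [3] 6/4 → 2 ('ba')
  [4] 4/3 → 0 ('')
  [5] 3/2 → 1 ('c')
  [6] 2/1 → 2 ('cc')
  [7] 1/0 → 3 ('ccc')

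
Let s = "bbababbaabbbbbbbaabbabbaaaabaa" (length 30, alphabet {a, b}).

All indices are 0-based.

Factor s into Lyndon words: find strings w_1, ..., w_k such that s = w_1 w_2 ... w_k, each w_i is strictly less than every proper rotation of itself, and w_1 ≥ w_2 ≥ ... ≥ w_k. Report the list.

["b", "b", "ababb", "aabbbbbbb", "aabbabb", "aaaab", "a", "a"]

emit factor 1: 'b' (i=0, period=1)
emit factor 2: 'b' (i=1, period=1)
emit factor 3: 'ababb' (i=2, period=5)
emit factor 4: 'aabbbbbbb' (i=7, period=9)
emit factor 5: 'aabbabb' (i=16, period=7)
emit factor 6: 'aaaab' (i=23, period=5)
emit factor 7: 'a' (i=28, period=1)
emit factor 8: 'a' (i=29, period=1)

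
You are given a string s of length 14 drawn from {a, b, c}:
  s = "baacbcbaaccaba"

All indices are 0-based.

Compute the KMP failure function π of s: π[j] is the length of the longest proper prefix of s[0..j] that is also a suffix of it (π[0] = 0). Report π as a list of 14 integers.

[0, 0, 0, 0, 1, 0, 1, 2, 3, 4, 0, 0, 1, 2]

π[0] = 0
j=1 s[j]='a': π[1]=0 (border '')
j=2 s[j]='a': π[2]=0 (border '')
j=3 s[j]='c': π[3]=0 (border '')
j=4 s[j]='b': π[4]=1 (border 'b')
j=5 s[j]='c': k: 1→0; π[5]=0 (border '')
j=6 s[j]='b': π[6]=1 (border 'b')
j=7 s[j]='a': π[7]=2 (border 'ba')
j=8 s[j]='a': π[8]=3 (border 'baa')
j=9 s[j]='c': π[9]=4 (border 'baac')
j=10 s[j]='c': k: 4→0; π[10]=0 (border '')
j=11 s[j]='a': π[11]=0 (border '')
j=12 s[j]='b': π[12]=1 (border 'b')
j=13 s[j]='a': π[13]=2 (border 'ba')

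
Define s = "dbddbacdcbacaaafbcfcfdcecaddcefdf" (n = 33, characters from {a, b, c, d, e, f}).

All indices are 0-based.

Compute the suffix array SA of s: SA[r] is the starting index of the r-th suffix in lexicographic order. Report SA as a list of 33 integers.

sorted suffixes:
  #0 SA[0]=12  'aaafbcfcfdcecaddcefdf'
  #1 SA[1]=13  'aafbcfcfdcecaddcefdf'
  #2 SA[2]=10  'acaaafbcfcfdcecaddcefdf'
  #3 SA[3]=5  'acdcbacaaafbcfcfdcecaddcefdf'
  #4 SA[4]=25  'addcefdf'
  #5 SA[5]=14  'afbcfcfdcecaddcefdf'
  #6 SA[6]=9  'bacaaafbcfcfdcecaddcefdf'
  #7 SA[7]=4  'bacdcbacaaafbcfcfdcecaddcefdf'
  #8 SA[8]=16  'bcfcfdcecaddcefdf'
  #9 SA[9]=1  'bddbacdcbacaaafbcfcfdcecaddcefdf'
  #10 SA[10]=11  'caaafbcfcfdcecaddcefdf'
  #11 SA[11]=24  'caddcefdf'
  #12 SA[12]=8  'cbacaaafbcfcfdcecaddcefdf'
  #13 SA[13]=6  'cdcbacaaafbcfcfdcecaddcefdf'
  #14 SA[14]=22  'cecaddcefdf'
  #15 SA[15]=28  'cefdf'
  #16 SA[16]=17  'cfcfdcecaddcefdf'
  #17 SA[17]=19  'cfdcecaddcefdf'
  #18 SA[18]=3  'dbacdcbacaaafbcfcfdcecaddcefdf'
  #19 SA[19]=0  'dbddbacdcbacaaafbcfcfdcecaddcefdf'
  #20 SA[20]=7  'dcbacaaafbcfcfdcecaddcefdf'
  #21 SA[21]=21  'dcecaddcefdf'
  #22 SA[22]=27  'dcefdf'
  #23 SA[23]=2  'ddbacdcbacaaafbcfcfdcecaddcefdf'
  #24 SA[24]=26  'ddcefdf'
  #25 SA[25]=31  'df'
  #26 SA[26]=23  'ecaddcefdf'
  #27 SA[27]=29  'efdf'
  #28 SA[28]=32  'f'
  #29 SA[29]=15  'fbcfcfdcecaddcefdf'
  #30 SA[30]=18  'fcfdcecaddcefdf'
  #31 SA[31]=20  'fdcecaddcefdf'
  #32 SA[32]=30  'fdf'

[12, 13, 10, 5, 25, 14, 9, 4, 16, 1, 11, 24, 8, 6, 22, 28, 17, 19, 3, 0, 7, 21, 27, 2, 26, 31, 23, 29, 32, 15, 18, 20, 30]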